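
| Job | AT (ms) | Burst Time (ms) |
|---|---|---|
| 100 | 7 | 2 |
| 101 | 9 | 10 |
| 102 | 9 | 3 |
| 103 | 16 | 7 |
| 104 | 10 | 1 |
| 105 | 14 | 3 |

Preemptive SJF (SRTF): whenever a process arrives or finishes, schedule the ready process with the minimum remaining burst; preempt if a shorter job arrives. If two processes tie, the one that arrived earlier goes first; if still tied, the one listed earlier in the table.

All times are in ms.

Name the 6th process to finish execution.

Timeline: | idle 0-7 | 100 7-9 | 102 9-10 | 104 10-11 | 102 11-13 | 101 13-14 | 105 14-17 | 103 17-24 | 101 24-33 |
Completion: 100=9  101=33  102=13  103=24  104=11  105=17
Turnaround (C−A): 100=2  101=24  102=4  103=8  104=1  105=3
Finish order: 100 → 104 → 102 → 105 → 103 → 101

101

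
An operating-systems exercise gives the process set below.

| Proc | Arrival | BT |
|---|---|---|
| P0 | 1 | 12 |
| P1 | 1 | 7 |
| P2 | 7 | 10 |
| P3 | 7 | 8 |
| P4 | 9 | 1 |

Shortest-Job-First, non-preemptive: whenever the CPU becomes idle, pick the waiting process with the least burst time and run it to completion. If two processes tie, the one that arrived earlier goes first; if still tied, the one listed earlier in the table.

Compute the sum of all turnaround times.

82

Timeline: | idle 0-1 | P1 1-8 | P3 8-16 | P4 16-17 | P2 17-27 | P0 27-39 |
Completion: P0=39  P1=8  P2=27  P3=16  P4=17
Turnaround = completion − arrival: P0=38, P1=7, P2=20, P3=9, P4=8
Total turnaround = 38 + 7 + 20 + 9 + 8 = 82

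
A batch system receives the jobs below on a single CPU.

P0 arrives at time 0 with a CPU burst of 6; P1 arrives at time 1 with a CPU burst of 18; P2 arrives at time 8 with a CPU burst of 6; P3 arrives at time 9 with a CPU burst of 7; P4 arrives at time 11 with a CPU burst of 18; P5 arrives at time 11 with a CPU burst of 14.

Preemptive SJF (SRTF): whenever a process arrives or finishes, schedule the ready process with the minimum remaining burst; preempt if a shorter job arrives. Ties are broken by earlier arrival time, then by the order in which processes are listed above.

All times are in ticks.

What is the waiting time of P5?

10

Timeline: | P0 0-6 | P1 6-8 | P2 8-14 | P3 14-21 | P5 21-35 | P1 35-51 | P4 51-69 |
Completion: P0=6  P1=51  P2=14  P3=21  P4=69  P5=35
Turnaround (C−A): P0=6  P1=50  P2=6  P3=12  P4=58  P5=24
Waiting(P5) = turnaround − burst = 24 − 14 = 10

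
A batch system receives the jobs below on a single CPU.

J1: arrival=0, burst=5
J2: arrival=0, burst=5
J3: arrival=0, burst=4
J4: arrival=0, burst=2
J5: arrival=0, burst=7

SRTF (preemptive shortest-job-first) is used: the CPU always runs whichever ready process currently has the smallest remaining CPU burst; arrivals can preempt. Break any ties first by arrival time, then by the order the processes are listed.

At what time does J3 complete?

Schedule: | J4 0-2 | J3 2-6 | J1 6-11 | J2 11-16 | J5 16-23 |
Completion: J1=11  J2=16  J3=6  J4=2  J5=23
Turnaround (C−A): J1=11  J2=16  J3=6  J4=2  J5=23

6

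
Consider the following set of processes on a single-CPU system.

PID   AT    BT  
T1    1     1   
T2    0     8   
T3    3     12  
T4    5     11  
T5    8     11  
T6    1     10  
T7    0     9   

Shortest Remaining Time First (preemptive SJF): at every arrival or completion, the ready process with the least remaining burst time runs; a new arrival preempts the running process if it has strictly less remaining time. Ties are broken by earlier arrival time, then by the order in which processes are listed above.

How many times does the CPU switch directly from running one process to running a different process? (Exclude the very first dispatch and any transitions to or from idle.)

Gantt: | T2 0-1 | T1 1-2 | T2 2-9 | T7 9-18 | T6 18-28 | T4 28-39 | T5 39-50 | T3 50-62 |
Completion: T1=2  T2=9  T3=62  T4=39  T5=50  T6=28  T7=18

7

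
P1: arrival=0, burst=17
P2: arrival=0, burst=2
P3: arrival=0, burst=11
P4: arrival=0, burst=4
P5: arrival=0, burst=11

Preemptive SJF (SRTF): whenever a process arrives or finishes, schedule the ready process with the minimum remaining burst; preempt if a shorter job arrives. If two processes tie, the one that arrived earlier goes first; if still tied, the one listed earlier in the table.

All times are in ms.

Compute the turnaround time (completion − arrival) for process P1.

Schedule: | P2 0-2 | P4 2-6 | P3 6-17 | P5 17-28 | P1 28-45 |
Completion: P1=45  P2=2  P3=17  P4=6  P5=28
Turnaround (C−A): P1=45  P2=2  P3=17  P4=6  P5=28
Turnaround(P1) = completion − arrival = 45 − 0 = 45

45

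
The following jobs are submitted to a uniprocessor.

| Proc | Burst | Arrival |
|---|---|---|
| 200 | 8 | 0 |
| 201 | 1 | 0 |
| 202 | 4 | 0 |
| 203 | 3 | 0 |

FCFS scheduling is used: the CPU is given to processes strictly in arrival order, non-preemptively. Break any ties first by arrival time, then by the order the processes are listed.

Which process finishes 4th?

203

Schedule: | 200 0-8 | 201 8-9 | 202 9-13 | 203 13-16 |
Completion: 200=8  201=9  202=13  203=16
Turnaround (C−A): 200=8  201=9  202=13  203=16
Finish order: 200 → 201 → 202 → 203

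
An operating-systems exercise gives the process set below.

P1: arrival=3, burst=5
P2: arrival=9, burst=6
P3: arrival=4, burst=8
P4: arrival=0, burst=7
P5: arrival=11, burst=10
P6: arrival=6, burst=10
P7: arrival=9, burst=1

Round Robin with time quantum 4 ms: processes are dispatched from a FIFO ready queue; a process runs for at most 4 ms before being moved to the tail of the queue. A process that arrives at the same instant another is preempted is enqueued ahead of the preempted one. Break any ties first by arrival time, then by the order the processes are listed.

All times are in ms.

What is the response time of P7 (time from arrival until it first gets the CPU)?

Gantt: | P4 0-4 | P1 4-8 | P3 8-12 | P4 12-15 | P6 15-19 | P1 19-20 | P2 20-24 | P7 24-25 | P5 25-29 | P3 29-33 | P6 33-37 | P2 37-39 | P5 39-43 | P6 43-45 | P5 45-47 |
Completion: P1=20  P2=39  P3=33  P4=15  P5=47  P6=45  P7=25
Turnaround (C−A): P1=17  P2=30  P3=29  P4=15  P5=36  P6=39  P7=16
Response(P7) = first start − arrival = 24 − 9 = 15

15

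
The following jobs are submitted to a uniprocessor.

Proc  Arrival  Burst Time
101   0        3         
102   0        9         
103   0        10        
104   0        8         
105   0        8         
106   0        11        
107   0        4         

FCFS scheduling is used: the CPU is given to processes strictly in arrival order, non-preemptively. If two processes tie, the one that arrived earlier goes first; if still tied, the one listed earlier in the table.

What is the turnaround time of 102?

12

Timeline: | 101 0-3 | 102 3-12 | 103 12-22 | 104 22-30 | 105 30-38 | 106 38-49 | 107 49-53 |
Completion: 101=3  102=12  103=22  104=30  105=38  106=49  107=53
Turnaround(102) = completion − arrival = 12 − 0 = 12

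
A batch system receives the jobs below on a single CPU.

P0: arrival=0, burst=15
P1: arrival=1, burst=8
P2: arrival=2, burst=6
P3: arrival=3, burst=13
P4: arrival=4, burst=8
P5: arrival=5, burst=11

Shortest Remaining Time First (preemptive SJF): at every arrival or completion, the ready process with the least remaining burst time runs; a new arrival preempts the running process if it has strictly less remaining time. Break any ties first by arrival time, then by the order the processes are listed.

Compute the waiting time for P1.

Schedule: | P0 0-1 | P1 1-2 | P2 2-8 | P1 8-15 | P4 15-23 | P5 23-34 | P3 34-47 | P0 47-61 |
Completion: P0=61  P1=15  P2=8  P3=47  P4=23  P5=34
Turnaround (C−A): P0=61  P1=14  P2=6  P3=44  P4=19  P5=29
Waiting(P1) = turnaround − burst = 14 − 8 = 6

6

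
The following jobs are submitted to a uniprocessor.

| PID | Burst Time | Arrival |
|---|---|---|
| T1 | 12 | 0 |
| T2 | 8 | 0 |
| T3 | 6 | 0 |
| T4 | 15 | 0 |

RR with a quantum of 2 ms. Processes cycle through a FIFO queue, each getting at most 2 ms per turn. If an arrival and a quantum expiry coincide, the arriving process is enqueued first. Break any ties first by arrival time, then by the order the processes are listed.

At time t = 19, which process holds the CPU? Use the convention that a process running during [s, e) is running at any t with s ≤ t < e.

Timeline: | T1 0-2 | T2 2-4 | T3 4-6 | T4 6-8 | T1 8-10 | T2 10-12 | T3 12-14 | T4 14-16 | T1 16-18 | T2 18-20 | T3 20-22 | T4 22-24 | T1 24-26 | T2 26-28 | T4 28-30 | T1 30-32 | T4 32-34 | T1 34-36 | T4 36-41 |
Completion: T1=36  T2=28  T3=22  T4=41
Turnaround (C−A): T1=36  T2=28  T3=22  T4=41

T2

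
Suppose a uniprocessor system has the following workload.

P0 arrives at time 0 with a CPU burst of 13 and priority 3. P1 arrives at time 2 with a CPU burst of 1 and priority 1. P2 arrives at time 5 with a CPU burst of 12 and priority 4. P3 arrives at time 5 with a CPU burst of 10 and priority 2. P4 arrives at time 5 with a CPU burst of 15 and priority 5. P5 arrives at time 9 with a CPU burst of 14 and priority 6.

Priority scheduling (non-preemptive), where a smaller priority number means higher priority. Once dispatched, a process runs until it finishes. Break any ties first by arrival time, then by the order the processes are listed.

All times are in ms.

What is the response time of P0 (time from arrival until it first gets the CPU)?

0

Gantt: | P0 0-13 | P1 13-14 | P3 14-24 | P2 24-36 | P4 36-51 | P5 51-65 |
Completion: P0=13  P1=14  P2=36  P3=24  P4=51  P5=65
Response(P0) = first start − arrival = 0 − 0 = 0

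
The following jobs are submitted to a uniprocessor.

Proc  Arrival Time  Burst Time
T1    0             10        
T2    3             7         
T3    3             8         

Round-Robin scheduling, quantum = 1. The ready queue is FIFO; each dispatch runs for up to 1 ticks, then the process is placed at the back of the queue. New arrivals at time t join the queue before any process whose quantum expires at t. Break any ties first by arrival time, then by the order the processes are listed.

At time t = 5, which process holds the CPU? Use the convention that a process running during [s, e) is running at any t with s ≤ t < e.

Gantt: | T1 0-3 | T2 3-4 | T3 4-5 | T1 5-6 | T2 6-7 | T3 7-8 | T1 8-9 | T2 9-10 | T3 10-11 | T1 11-12 | T2 12-13 | T3 13-14 | T1 14-15 | T2 15-16 | T3 16-17 | T1 17-18 | T2 18-19 | T3 19-20 | T1 20-21 | T2 21-22 | T3 22-23 | T1 23-24 | T3 24-25 |
Completion: T1=24  T2=22  T3=25

T1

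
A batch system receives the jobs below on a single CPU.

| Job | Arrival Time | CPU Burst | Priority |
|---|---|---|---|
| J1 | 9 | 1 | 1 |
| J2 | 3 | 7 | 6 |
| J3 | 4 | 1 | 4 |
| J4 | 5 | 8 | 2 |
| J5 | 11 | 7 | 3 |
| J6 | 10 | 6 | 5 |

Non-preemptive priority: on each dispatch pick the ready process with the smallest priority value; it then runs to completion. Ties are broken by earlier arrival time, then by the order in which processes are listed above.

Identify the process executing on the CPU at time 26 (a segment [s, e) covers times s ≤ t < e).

Schedule: | idle 0-3 | J2 3-10 | J1 10-11 | J4 11-19 | J5 19-26 | J3 26-27 | J6 27-33 |
Completion: J1=11  J2=10  J3=27  J4=19  J5=26  J6=33

J3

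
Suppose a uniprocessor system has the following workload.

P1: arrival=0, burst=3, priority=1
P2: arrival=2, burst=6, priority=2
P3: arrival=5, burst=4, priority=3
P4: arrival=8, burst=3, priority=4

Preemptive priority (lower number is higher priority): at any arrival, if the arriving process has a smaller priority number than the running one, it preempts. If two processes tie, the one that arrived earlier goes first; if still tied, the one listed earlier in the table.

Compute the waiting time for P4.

5

Schedule: | P1 0-3 | P2 3-9 | P3 9-13 | P4 13-16 |
Completion: P1=3  P2=9  P3=13  P4=16
Waiting(P4) = turnaround − burst = 8 − 3 = 5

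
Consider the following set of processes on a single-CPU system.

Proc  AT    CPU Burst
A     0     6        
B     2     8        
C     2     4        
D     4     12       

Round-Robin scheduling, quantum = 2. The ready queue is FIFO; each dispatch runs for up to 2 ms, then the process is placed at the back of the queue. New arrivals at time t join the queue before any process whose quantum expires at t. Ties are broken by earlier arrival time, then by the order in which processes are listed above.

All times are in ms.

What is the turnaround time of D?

26

Schedule: | A 0-2 | B 2-4 | C 4-6 | A 6-8 | D 8-10 | B 10-12 | C 12-14 | A 14-16 | D 16-18 | B 18-20 | D 20-22 | B 22-24 | D 24-30 |
Completion: A=16  B=24  C=14  D=30
Turnaround(D) = completion − arrival = 30 − 4 = 26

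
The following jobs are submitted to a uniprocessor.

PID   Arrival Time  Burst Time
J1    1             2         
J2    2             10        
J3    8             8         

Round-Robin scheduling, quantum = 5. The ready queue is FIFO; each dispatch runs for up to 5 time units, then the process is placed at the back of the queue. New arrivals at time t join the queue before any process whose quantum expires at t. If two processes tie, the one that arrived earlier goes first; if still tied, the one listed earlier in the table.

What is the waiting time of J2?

Schedule: | idle 0-1 | J1 1-3 | J2 3-8 | J3 8-13 | J2 13-18 | J3 18-21 |
Completion: J1=3  J2=18  J3=21
Turnaround (C−A): J1=2  J2=16  J3=13
Waiting(J2) = turnaround − burst = 16 − 10 = 6

6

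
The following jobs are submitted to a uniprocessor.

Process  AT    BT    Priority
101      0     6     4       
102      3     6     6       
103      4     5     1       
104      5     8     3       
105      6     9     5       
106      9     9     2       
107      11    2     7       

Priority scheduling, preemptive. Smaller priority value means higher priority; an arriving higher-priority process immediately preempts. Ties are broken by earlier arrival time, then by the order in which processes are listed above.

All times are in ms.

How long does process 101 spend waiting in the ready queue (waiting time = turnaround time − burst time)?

22

Gantt: | 101 0-4 | 103 4-9 | 106 9-18 | 104 18-26 | 101 26-28 | 105 28-37 | 102 37-43 | 107 43-45 |
Completion: 101=28  102=43  103=9  104=26  105=37  106=18  107=45
Turnaround (C−A): 101=28  102=40  103=5  104=21  105=31  106=9  107=34
Waiting(101) = turnaround − burst = 28 − 6 = 22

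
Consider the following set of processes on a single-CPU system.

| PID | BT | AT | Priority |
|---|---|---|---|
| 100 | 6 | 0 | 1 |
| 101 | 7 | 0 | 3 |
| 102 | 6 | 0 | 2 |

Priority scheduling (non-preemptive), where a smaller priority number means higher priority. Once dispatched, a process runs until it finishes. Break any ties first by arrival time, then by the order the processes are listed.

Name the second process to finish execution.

Gantt: | 100 0-6 | 102 6-12 | 101 12-19 |
Completion: 100=6  101=19  102=12
Turnaround (C−A): 100=6  101=19  102=12
Finish order: 100 → 102 → 101

102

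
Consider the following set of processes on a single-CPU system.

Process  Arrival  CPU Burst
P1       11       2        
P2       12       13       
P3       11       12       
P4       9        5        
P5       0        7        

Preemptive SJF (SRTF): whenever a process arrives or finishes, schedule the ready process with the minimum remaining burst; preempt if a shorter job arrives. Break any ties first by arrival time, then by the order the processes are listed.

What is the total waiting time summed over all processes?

23

Gantt: | P5 0-7 | idle 7-9 | P4 9-11 | P1 11-13 | P4 13-16 | P3 16-28 | P2 28-41 |
Completion: P1=13  P2=41  P3=28  P4=16  P5=7
Waiting = turnaround − burst: P1=0, P2=16, P3=5, P4=2, P5=0
Total waiting = 0 + 16 + 5 + 2 + 0 = 23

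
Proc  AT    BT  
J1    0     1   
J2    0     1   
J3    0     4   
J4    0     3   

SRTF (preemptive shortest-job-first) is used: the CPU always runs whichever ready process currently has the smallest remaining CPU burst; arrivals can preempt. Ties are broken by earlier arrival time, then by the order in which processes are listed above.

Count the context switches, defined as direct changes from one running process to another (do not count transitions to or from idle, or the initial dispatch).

Gantt: | J1 0-1 | J2 1-2 | J4 2-5 | J3 5-9 |
Completion: J1=1  J2=2  J3=9  J4=5

3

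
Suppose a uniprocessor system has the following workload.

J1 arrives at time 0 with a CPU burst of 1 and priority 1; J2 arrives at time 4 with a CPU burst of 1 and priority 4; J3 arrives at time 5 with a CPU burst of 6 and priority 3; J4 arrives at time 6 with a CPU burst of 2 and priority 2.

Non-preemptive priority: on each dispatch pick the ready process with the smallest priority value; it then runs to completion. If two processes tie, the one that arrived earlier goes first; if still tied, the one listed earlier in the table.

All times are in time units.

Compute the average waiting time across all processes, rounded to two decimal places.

1.25

Timeline: | J1 0-1 | idle 1-4 | J2 4-5 | J3 5-11 | J4 11-13 |
Completion: J1=1  J2=5  J3=11  J4=13
Turnaround (C−A): J1=1  J2=1  J3=6  J4=7
Waiting times: J1=0, J2=0, J3=0, J4=5
Average waiting = (0+0+0+5) / 4 = 5/4 = 1.25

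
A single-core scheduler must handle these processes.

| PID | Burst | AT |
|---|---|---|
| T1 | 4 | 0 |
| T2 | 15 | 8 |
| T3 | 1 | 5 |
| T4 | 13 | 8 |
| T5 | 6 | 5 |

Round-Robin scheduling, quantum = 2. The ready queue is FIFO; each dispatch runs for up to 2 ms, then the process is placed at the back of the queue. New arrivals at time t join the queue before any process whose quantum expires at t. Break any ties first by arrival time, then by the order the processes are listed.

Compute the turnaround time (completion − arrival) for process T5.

15

Schedule: | T1 0-4 | idle 4-5 | T3 5-6 | T5 6-8 | T2 8-10 | T4 10-12 | T5 12-14 | T2 14-16 | T4 16-18 | T5 18-20 | T2 20-22 | T4 22-24 | T2 24-26 | T4 26-28 | T2 28-30 | T4 30-32 | T2 32-34 | T4 34-36 | T2 36-38 | T4 38-39 | T2 39-40 |
Completion: T1=4  T2=40  T3=6  T4=39  T5=20
Turnaround (C−A): T1=4  T2=32  T3=1  T4=31  T5=15
Turnaround(T5) = completion − arrival = 20 − 5 = 15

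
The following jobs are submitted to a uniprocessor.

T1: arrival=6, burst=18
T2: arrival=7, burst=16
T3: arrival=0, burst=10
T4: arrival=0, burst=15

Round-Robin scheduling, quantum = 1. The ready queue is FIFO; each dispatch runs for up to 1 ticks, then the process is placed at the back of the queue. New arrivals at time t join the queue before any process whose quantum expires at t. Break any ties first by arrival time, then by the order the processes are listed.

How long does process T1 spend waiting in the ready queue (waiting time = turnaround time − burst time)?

Schedule: | T3 0-1 | T4 1-2 | T3 2-3 | T4 3-4 | T3 4-5 | T4 5-6 | T3 6-7 | T1 7-8 | T4 8-9 | T2 9-10 | T3 10-11 | T1 11-12 | T4 12-13 | T2 13-14 | T3 14-15 | T1 15-16 | T4 16-17 | T2 17-18 | T3 18-19 | T1 19-20 | T4 20-21 | T2 21-22 | T3 22-23 | T1 23-24 | T4 24-25 | T2 25-26 | T3 26-27 | T1 27-28 | T4 28-29 | T2 29-30 | T3 30-31 | T1 31-32 | T4 32-33 | T2 33-34 | T1 34-35 | T4 35-36 | T2 36-37 | T1 37-38 | T4 38-39 | T2 39-40 | T1 40-41 | T4 41-42 | T2 42-43 | T1 43-44 | T4 44-45 | T2 45-46 | T1 46-47 | T4 47-48 | T2 48-49 | T1 49-50 | T2 50-51 | T1 51-52 | T2 52-53 | T1 53-54 | T2 54-55 | T1 55-56 | T2 56-57 | T1 57-59 |
Completion: T1=59  T2=57  T3=31  T4=48
Turnaround (C−A): T1=53  T2=50  T3=31  T4=48
Waiting(T1) = turnaround − burst = 53 − 18 = 35

35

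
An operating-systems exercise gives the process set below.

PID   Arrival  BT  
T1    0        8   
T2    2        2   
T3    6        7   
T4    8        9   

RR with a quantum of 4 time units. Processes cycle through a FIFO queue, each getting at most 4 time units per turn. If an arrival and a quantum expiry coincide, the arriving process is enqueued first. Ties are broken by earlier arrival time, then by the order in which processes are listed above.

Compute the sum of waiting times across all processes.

21

Schedule: | T1 0-4 | T2 4-6 | T1 6-10 | T3 10-14 | T4 14-18 | T3 18-21 | T4 21-26 |
Completion: T1=10  T2=6  T3=21  T4=26
Waiting = turnaround − burst: T1=2, T2=2, T3=8, T4=9
Total waiting = 2 + 2 + 8 + 9 = 21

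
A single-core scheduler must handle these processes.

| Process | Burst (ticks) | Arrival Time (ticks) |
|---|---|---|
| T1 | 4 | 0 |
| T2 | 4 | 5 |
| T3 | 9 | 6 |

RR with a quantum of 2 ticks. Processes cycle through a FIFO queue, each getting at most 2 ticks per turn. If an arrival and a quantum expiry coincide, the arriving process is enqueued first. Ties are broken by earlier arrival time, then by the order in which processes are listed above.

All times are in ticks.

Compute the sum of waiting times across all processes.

5

Schedule: | T1 0-4 | idle 4-5 | T2 5-7 | T3 7-9 | T2 9-11 | T3 11-18 |
Completion: T1=4  T2=11  T3=18
Waiting = turnaround − burst: T1=0, T2=2, T3=3
Total waiting = 0 + 2 + 3 = 5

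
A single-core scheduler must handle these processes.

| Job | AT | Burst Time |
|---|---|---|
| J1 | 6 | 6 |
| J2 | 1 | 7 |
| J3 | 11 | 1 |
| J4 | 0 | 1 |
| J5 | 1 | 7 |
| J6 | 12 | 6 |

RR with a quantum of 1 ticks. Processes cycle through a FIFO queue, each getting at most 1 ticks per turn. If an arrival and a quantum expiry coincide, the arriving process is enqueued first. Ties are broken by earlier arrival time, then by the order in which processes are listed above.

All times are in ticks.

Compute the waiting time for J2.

13

Schedule: | J4 0-1 | J2 1-2 | J5 2-3 | J2 3-4 | J5 4-5 | J2 5-6 | J5 6-7 | J1 7-8 | J2 8-9 | J5 9-10 | J1 10-11 | J2 11-12 | J5 12-13 | J3 13-14 | J1 14-15 | J6 15-16 | J2 16-17 | J5 17-18 | J1 18-19 | J6 19-20 | J2 20-21 | J5 21-22 | J1 22-23 | J6 23-24 | J1 24-25 | J6 25-28 |
Completion: J1=25  J2=21  J3=14  J4=1  J5=22  J6=28
Turnaround (C−A): J1=19  J2=20  J3=3  J4=1  J5=21  J6=16
Waiting(J2) = turnaround − burst = 20 − 7 = 13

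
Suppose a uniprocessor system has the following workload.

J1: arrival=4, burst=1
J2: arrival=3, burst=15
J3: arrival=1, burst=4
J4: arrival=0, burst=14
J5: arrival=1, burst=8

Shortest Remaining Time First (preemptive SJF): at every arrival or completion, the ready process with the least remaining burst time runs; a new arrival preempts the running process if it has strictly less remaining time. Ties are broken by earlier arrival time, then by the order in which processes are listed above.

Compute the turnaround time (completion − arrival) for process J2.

Gantt: | J4 0-1 | J3 1-5 | J1 5-6 | J5 6-14 | J4 14-27 | J2 27-42 |
Completion: J1=6  J2=42  J3=5  J4=27  J5=14
Turnaround(J2) = completion − arrival = 42 − 3 = 39

39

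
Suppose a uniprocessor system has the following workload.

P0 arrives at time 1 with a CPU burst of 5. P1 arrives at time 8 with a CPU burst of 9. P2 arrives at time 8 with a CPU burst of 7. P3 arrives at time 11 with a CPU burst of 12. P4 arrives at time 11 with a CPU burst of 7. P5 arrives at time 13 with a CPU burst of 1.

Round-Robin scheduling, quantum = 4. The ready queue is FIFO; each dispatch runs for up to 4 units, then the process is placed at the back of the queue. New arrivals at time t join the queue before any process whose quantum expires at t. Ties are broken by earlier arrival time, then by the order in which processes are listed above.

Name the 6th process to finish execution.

P3

Schedule: | idle 0-1 | P0 1-6 | idle 6-8 | P1 8-12 | P2 12-16 | P3 16-20 | P4 20-24 | P1 24-28 | P5 28-29 | P2 29-32 | P3 32-36 | P4 36-39 | P1 39-40 | P3 40-44 |
Completion: P0=6  P1=40  P2=32  P3=44  P4=39  P5=29
Turnaround (C−A): P0=5  P1=32  P2=24  P3=33  P4=28  P5=16
Finish order: P0 → P5 → P2 → P4 → P1 → P3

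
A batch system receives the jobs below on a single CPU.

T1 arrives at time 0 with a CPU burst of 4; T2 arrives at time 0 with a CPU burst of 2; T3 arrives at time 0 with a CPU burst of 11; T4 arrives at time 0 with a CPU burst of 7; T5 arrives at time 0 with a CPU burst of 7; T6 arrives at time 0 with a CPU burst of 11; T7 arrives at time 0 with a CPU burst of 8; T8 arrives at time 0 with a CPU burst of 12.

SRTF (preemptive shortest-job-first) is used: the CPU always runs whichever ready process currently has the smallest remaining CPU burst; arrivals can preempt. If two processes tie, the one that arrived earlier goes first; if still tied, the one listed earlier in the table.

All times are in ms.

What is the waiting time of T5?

Schedule: | T2 0-2 | T1 2-6 | T4 6-13 | T5 13-20 | T7 20-28 | T3 28-39 | T6 39-50 | T8 50-62 |
Completion: T1=6  T2=2  T3=39  T4=13  T5=20  T6=50  T7=28  T8=62
Turnaround (C−A): T1=6  T2=2  T3=39  T4=13  T5=20  T6=50  T7=28  T8=62
Waiting(T5) = turnaround − burst = 20 − 7 = 13

13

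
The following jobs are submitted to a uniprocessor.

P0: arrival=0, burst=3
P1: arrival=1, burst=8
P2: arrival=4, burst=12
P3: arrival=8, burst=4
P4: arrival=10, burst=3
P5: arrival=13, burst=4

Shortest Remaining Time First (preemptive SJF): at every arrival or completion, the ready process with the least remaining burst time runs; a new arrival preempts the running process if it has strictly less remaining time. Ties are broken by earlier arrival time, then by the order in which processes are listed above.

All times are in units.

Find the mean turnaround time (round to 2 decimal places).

Timeline: | P0 0-3 | P1 3-11 | P4 11-14 | P3 14-18 | P5 18-22 | P2 22-34 |
Completion: P0=3  P1=11  P2=34  P3=18  P4=14  P5=22
Turnaround (C−A): P0=3  P1=10  P2=30  P3=10  P4=4  P5=9
Turnaround times: P0=3, P1=10, P2=30, P3=10, P4=4, P5=9
Average turnaround = (3+10+30+10+4+9) / 6 = 66/6 = 11.00

11.00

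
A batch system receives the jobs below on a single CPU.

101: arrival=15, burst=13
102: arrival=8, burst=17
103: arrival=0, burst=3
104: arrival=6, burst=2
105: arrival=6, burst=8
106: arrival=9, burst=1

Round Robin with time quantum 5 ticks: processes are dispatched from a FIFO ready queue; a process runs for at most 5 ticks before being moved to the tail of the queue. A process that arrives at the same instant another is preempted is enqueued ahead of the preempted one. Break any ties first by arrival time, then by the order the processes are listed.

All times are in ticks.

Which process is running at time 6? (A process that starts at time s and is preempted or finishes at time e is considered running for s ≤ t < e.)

Schedule: | 103 0-3 | idle 3-6 | 104 6-8 | 105 8-13 | 102 13-18 | 106 18-19 | 105 19-22 | 101 22-27 | 102 27-32 | 101 32-37 | 102 37-42 | 101 42-45 | 102 45-47 |
Completion: 101=45  102=47  103=3  104=8  105=22  106=19
Turnaround (C−A): 101=30  102=39  103=3  104=2  105=16  106=10

104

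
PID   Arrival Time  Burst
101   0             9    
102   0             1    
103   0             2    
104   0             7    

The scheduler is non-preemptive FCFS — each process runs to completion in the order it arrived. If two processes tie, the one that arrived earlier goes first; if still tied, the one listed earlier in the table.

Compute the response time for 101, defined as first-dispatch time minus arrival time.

Gantt: | 101 0-9 | 102 9-10 | 103 10-12 | 104 12-19 |
Completion: 101=9  102=10  103=12  104=19
Response(101) = first start − arrival = 0 − 0 = 0

0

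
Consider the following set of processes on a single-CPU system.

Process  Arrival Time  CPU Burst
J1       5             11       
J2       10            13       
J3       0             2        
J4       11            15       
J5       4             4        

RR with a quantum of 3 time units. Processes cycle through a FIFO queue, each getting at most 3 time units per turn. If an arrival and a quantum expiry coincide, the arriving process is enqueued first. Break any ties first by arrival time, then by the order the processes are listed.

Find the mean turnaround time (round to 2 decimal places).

Timeline: | J3 0-2 | idle 2-4 | J5 4-7 | J1 7-10 | J5 10-11 | J2 11-14 | J1 14-17 | J4 17-20 | J2 20-23 | J1 23-26 | J4 26-29 | J2 29-32 | J1 32-34 | J4 34-37 | J2 37-40 | J4 40-43 | J2 43-44 | J4 44-47 |
Completion: J1=34  J2=44  J3=2  J4=47  J5=11
Turnaround times: J1=29, J2=34, J3=2, J4=36, J5=7
Average turnaround = (29+34+2+36+7) / 5 = 108/5 = 21.60

21.60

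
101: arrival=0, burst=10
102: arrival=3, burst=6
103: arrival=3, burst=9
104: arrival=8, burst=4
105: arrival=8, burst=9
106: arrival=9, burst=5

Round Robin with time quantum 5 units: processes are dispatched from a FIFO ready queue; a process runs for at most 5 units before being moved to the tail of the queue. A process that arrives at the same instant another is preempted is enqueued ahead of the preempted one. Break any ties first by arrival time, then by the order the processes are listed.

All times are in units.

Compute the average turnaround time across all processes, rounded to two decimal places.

27.33

Schedule: | 101 0-5 | 102 5-10 | 103 10-15 | 101 15-20 | 104 20-24 | 105 24-29 | 106 29-34 | 102 34-35 | 103 35-39 | 105 39-43 |
Completion: 101=20  102=35  103=39  104=24  105=43  106=34
Turnaround (C−A): 101=20  102=32  103=36  104=16  105=35  106=25
Turnaround times: 101=20, 102=32, 103=36, 104=16, 105=35, 106=25
Average turnaround = (20+32+36+16+35+25) / 6 = 164/6 = 27.33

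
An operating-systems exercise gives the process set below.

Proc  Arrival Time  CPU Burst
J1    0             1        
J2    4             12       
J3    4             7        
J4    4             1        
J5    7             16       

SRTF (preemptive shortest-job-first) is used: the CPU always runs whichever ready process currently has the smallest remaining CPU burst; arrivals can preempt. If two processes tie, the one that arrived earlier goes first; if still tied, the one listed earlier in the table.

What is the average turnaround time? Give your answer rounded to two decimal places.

Schedule: | J1 0-1 | idle 1-4 | J4 4-5 | J3 5-12 | J2 12-24 | J5 24-40 |
Completion: J1=1  J2=24  J3=12  J4=5  J5=40
Turnaround times: J1=1, J2=20, J3=8, J4=1, J5=33
Average turnaround = (1+20+8+1+33) / 5 = 63/5 = 12.60

12.60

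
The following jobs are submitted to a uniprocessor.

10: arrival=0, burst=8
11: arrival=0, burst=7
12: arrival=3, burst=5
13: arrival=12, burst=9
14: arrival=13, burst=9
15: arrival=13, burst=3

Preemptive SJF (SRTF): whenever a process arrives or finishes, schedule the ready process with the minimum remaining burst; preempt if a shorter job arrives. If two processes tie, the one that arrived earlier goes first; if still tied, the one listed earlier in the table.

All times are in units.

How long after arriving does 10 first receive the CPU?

12

Schedule: | 11 0-7 | 12 7-12 | 10 12-13 | 15 13-16 | 10 16-23 | 13 23-32 | 14 32-41 |
Completion: 10=23  11=7  12=12  13=32  14=41  15=16
Response(10) = first start − arrival = 12 − 0 = 12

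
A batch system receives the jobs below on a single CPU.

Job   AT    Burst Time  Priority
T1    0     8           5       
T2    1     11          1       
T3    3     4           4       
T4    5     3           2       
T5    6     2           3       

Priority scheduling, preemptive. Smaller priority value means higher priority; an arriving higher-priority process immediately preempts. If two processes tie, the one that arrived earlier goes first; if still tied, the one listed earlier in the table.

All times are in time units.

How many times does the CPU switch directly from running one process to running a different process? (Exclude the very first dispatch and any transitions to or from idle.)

5

Gantt: | T1 0-1 | T2 1-12 | T4 12-15 | T5 15-17 | T3 17-21 | T1 21-28 |
Completion: T1=28  T2=12  T3=21  T4=15  T5=17
Turnaround (C−A): T1=28  T2=11  T3=18  T4=10  T5=11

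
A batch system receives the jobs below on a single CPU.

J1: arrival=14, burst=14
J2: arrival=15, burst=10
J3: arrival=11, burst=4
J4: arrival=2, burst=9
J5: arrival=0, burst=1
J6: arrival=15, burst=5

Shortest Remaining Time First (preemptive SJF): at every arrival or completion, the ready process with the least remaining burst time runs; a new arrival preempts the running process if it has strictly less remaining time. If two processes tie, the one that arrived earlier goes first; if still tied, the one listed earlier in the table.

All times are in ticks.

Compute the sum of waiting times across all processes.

Schedule: | J5 0-1 | idle 1-2 | J4 2-11 | J3 11-15 | J6 15-20 | J2 20-30 | J1 30-44 |
Completion: J1=44  J2=30  J3=15  J4=11  J5=1  J6=20
Waiting = turnaround − burst: J1=16, J2=5, J3=0, J4=0, J5=0, J6=0
Total waiting = 16 + 5 + 0 + 0 + 0 + 0 = 21

21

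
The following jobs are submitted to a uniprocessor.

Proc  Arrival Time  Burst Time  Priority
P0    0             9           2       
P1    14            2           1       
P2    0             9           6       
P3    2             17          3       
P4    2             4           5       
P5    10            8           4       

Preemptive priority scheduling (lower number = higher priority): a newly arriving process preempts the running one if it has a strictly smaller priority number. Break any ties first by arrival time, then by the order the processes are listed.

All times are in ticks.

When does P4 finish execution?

Gantt: | P0 0-9 | P3 9-14 | P1 14-16 | P3 16-28 | P5 28-36 | P4 36-40 | P2 40-49 |
Completion: P0=9  P1=16  P2=49  P3=28  P4=40  P5=36

40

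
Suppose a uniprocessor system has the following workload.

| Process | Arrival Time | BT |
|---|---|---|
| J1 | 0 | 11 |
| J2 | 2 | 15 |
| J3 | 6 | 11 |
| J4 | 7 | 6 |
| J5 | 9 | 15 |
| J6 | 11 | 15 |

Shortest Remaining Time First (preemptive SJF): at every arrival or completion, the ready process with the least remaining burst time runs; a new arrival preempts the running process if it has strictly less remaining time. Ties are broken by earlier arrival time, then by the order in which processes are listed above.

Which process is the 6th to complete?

J6

Schedule: | J1 0-11 | J4 11-17 | J3 17-28 | J2 28-43 | J5 43-58 | J6 58-73 |
Completion: J1=11  J2=43  J3=28  J4=17  J5=58  J6=73
Turnaround (C−A): J1=11  J2=41  J3=22  J4=10  J5=49  J6=62
Finish order: J1 → J4 → J3 → J2 → J5 → J6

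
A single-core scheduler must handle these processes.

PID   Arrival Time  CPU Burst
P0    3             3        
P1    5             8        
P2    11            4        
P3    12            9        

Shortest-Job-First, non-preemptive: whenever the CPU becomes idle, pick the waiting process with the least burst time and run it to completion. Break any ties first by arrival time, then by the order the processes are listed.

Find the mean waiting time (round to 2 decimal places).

2.50

Timeline: | idle 0-3 | P0 3-6 | P1 6-14 | P2 14-18 | P3 18-27 |
Completion: P0=6  P1=14  P2=18  P3=27
Turnaround (C−A): P0=3  P1=9  P2=7  P3=15
Waiting times: P0=0, P1=1, P2=3, P3=6
Average waiting = (0+1+3+6) / 4 = 10/4 = 2.50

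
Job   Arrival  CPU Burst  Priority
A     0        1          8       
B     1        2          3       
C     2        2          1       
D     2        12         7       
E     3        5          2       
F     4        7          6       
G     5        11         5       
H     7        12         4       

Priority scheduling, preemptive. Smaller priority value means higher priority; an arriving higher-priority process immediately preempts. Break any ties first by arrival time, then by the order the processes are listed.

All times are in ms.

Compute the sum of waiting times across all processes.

95

Timeline: | A 0-1 | B 1-2 | C 2-4 | E 4-9 | B 9-10 | H 10-22 | G 22-33 | F 33-40 | D 40-52 |
Completion: A=1  B=10  C=4  D=52  E=9  F=40  G=33  H=22
Turnaround (C−A): A=1  B=9  C=2  D=50  E=6  F=36  G=28  H=15
Waiting = turnaround − burst: A=0, B=7, C=0, D=38, E=1, F=29, G=17, H=3
Total waiting = 0 + 7 + 0 + 38 + 1 + 29 + 17 + 3 = 95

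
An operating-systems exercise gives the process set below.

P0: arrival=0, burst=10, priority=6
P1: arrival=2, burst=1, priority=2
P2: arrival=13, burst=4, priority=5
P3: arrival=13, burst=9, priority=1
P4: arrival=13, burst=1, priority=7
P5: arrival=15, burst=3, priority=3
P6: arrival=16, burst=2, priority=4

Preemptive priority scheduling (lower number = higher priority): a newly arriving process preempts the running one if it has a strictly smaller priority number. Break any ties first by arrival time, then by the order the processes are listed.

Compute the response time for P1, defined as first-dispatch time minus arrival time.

Gantt: | P0 0-2 | P1 2-3 | P0 3-11 | idle 11-13 | P3 13-22 | P5 22-25 | P6 25-27 | P2 27-31 | P4 31-32 |
Completion: P0=11  P1=3  P2=31  P3=22  P4=32  P5=25  P6=27
Response(P1) = first start − arrival = 2 − 2 = 0

0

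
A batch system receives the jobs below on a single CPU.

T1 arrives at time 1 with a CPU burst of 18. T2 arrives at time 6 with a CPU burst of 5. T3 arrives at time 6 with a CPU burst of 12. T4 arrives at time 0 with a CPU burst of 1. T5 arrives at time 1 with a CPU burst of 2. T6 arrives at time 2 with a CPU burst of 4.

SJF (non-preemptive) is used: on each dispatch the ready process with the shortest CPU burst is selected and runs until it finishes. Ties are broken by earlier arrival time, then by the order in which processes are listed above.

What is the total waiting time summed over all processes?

31

Timeline: | T4 0-1 | T5 1-3 | T6 3-7 | T2 7-12 | T3 12-24 | T1 24-42 |
Completion: T1=42  T2=12  T3=24  T4=1  T5=3  T6=7
Waiting = turnaround − burst: T1=23, T2=1, T3=6, T4=0, T5=0, T6=1
Total waiting = 23 + 1 + 6 + 0 + 0 + 1 = 31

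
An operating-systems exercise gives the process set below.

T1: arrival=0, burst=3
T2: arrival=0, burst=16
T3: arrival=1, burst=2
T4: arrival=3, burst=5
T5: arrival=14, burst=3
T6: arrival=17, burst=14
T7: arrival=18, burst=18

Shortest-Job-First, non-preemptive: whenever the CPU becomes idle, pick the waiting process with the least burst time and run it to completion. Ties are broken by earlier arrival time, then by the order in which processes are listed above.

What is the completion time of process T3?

5

Timeline: | T1 0-3 | T3 3-5 | T4 5-10 | T2 10-26 | T5 26-29 | T6 29-43 | T7 43-61 |
Completion: T1=3  T2=26  T3=5  T4=10  T5=29  T6=43  T7=61
Turnaround (C−A): T1=3  T2=26  T3=4  T4=7  T5=15  T6=26  T7=43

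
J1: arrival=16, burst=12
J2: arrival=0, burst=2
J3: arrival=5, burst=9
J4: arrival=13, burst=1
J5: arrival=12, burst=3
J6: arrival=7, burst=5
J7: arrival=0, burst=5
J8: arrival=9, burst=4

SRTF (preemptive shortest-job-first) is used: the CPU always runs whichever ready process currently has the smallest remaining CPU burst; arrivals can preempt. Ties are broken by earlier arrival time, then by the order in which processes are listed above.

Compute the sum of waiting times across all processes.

38

Schedule: | J2 0-2 | J7 2-7 | J6 7-12 | J5 12-13 | J4 13-14 | J5 14-16 | J8 16-20 | J3 20-29 | J1 29-41 |
Completion: J1=41  J2=2  J3=29  J4=14  J5=16  J6=12  J7=7  J8=20
Waiting = turnaround − burst: J1=13, J2=0, J3=15, J4=0, J5=1, J6=0, J7=2, J8=7
Total waiting = 13 + 0 + 15 + 0 + 1 + 0 + 2 + 7 = 38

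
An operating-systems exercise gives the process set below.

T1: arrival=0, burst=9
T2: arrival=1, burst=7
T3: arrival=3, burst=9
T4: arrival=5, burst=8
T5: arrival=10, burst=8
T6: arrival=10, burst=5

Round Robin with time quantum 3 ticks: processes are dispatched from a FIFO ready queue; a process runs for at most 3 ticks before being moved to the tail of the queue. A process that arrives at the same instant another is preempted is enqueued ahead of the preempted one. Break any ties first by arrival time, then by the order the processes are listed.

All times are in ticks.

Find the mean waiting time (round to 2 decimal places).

26.33

Gantt: | T1 0-3 | T2 3-6 | T3 6-9 | T1 9-12 | T4 12-15 | T2 15-18 | T3 18-21 | T5 21-24 | T6 24-27 | T1 27-30 | T4 30-33 | T2 33-34 | T3 34-37 | T5 37-40 | T6 40-42 | T4 42-44 | T5 44-46 |
Completion: T1=30  T2=34  T3=37  T4=44  T5=46  T6=42
Waiting times: T1=21, T2=26, T3=25, T4=31, T5=28, T6=27
Average waiting = (21+26+25+31+28+27) / 6 = 158/6 = 26.33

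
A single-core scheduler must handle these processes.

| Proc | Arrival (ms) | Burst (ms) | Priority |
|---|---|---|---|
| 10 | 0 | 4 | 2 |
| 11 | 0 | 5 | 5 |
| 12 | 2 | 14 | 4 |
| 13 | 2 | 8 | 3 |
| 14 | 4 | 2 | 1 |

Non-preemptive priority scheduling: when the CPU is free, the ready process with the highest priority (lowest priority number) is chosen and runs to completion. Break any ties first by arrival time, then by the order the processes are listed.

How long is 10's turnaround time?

Schedule: | 10 0-4 | 14 4-6 | 13 6-14 | 12 14-28 | 11 28-33 |
Completion: 10=4  11=33  12=28  13=14  14=6
Turnaround (C−A): 10=4  11=33  12=26  13=12  14=2
Turnaround(10) = completion − arrival = 4 − 0 = 4

4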